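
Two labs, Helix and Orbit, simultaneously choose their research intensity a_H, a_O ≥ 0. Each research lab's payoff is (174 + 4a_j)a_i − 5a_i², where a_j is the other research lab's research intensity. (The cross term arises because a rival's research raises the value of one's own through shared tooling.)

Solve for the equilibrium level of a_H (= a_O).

29

Helix's payoff is (174 + 4a_O)a_H − 5a_H².
∂π/∂a_H = 174 + 4a_O − 10a_H = 0, so a_H = 17.4 + 0.4a_O.
The game is symmetric, so in equilibrium a_O = a_H: the reaction function gives 0.6a_H = 17.4, hence a_H = 29.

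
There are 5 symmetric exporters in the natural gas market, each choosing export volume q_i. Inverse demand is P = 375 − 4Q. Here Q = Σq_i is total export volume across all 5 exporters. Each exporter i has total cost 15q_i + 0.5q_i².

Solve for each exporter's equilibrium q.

14.4

A representative exporter's profit is π_i = q_i(375 − 4Q) − 15q_i − 0.5q_i², with Q = q_i + Σ_{j≠i} q_j.
First-order condition: 360 − 9q_i − 4Σ_{j≠i} q_j = 0.
Imposing symmetry (q_j = q for all j) turns Σ_{j≠i} q_j into 4q, so 360 = 25q and q = 14.4.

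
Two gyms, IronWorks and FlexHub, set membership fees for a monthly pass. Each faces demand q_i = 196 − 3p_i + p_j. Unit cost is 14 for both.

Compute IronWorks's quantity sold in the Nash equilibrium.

100.8

IronWorks's profit: π = (p_{IronWorks} − 14)(196 − 3p_{IronWorks} + p_{FlexHub}).
∂π/∂p_{IronWorks} = 238 − 6p_{IronWorks} + p_{FlexHub} = 0 ⇒ p_{IronWorks} = 119/3 + (1/6)p_{FlexHub}.
Setting p_{IronWorks} = p_{FlexHub} in the reaction function: p_{IronWorks} = 119/3 + (1/6)p_{IronWorks}, so p_{IronWorks} = (119/3) / (5/6) = 47.6.
q_{IronWorks} = 196 − 3·47.6 + 47.6 = 100.8.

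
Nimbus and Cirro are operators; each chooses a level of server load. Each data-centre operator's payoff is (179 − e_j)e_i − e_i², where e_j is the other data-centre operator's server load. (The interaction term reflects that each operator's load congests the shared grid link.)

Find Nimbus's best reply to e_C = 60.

Nimbus's payoff is (179 − e_C)e_N − e_N².
∂π/∂e_N = 179 − e_C − 2e_N = 0, so e_N = 89.5 − 0.5e_C.
At e_C = 60: e_N = 89.5 − 0.5·60 = 59.5.

59.5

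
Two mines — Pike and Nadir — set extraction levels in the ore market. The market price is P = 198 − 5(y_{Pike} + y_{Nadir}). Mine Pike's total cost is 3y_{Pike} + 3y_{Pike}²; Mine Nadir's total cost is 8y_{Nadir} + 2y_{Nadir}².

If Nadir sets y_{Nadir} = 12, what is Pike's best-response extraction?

8.4375

Mine Pike's profit: π = y_{Pike}(198 − 5(y_{Pike} + y_{Nadir})) − 3y_{Pike} − 3y_{Pike}².
∂π/∂y_{Pike} = 195 − 16y_{Pike} − 5y_{Nadir} = 0, so y_{Pike} = 12.1875 − 0.3125y_{Nadir}.
At y_{Nadir} = 12: y_{Pike} = 12.1875 − 0.3125·12 = 8.4375.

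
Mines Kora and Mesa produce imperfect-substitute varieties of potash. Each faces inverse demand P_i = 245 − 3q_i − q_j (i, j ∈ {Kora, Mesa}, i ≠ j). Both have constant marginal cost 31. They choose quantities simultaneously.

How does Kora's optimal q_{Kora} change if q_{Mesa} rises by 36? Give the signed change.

Mine Kora's profit: π = q_{Kora}(245 − 3q_{Kora} − q_{Mesa}) − 31q_{Kora}.
∂π/∂q_{Kora} = 214 − 6q_{Kora} − q_{Mesa} = 0 ⇒ q_{Kora} = 107/3 − (1/6)q_{Mesa}.
The reaction-function slope is −1/6, so a 36-unit rise in q_{Mesa} moves q_{Kora} by −1/6 × 36 = −6. Kora's best response falls — the actions are strategic substitutes.

-6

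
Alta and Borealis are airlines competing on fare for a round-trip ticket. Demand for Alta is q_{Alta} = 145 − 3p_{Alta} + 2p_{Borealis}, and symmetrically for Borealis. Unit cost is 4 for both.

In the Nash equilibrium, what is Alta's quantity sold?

Alta's profit: π = (p_{Alta} − 4)(145 − 3p_{Alta} + 2p_{Borealis}).
∂π/∂p_{Alta} = 157 − 6p_{Alta} + 2p_{Borealis} = 0 ⇒ p_{Alta} = 157/6 + (1/3)p_{Borealis}.
By symmetry p_{Borealis} = p_{Alta}; substituting into the reaction function, (2/3)p_{Alta} = 157/6 and p_{Alta} = 39.25.
q_{Alta} = 145 − 3·39.25 + 2·39.25 = 105.75.

105.75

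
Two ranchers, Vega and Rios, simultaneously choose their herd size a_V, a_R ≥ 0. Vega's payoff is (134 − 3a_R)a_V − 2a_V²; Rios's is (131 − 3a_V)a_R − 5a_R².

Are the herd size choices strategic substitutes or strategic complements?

strategic substitutes

Expanding Vega's payoff: 134a_V − 3a_Ra_V − 2a_V².
∂π/∂a_V = 134 − 3a_R − 4a_V = 0, so a_V = 33.5 − 0.75a_R.
The best-response slope da_V/da_R = −0.75 < 0: the reaction function is downward-sloping, so the choices are strategic substitutes.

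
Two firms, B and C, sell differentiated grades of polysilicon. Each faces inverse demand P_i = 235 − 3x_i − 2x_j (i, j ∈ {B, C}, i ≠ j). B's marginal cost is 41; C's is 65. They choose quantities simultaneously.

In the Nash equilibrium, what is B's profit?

Firm B's profit: π = x_B(235 − 3x_B − 2x_C) − 41x_B.
∂π/∂x_B = 194 − 6x_B − 2x_C = 0 ⇒ x_B = 97/3 − (1/3)x_C.
Similarly x_C = 85/3 − (1/3)x_B.
Plugging x_C into B's best response: x_B = 97/3 − (1/3)(85/3 − (1/3)x_B) ⇒ (8/9)x_B = 206/9, so x_B = 25.75.
Then x_C = 85/3 − (1/3)·25.75 = 19.75.
P_B = 235 − 3·25.75 − 2·19.75 = 118.25.
Profit = (118.25 − 41)·25.75 = 1989.1875.

1989.1875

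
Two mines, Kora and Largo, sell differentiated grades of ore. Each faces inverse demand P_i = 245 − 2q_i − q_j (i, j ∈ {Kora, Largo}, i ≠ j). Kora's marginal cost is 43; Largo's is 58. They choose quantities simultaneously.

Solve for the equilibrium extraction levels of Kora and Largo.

41.4, 36.4

Mine Kora's profit: π = q_{Kora}(245 − 2q_{Kora} − q_{Largo}) − 43q_{Kora}.
∂π/∂q_{Kora} = 202 − 4q_{Kora} − q_{Largo} = 0 ⇒ q_{Kora} = 50.5 − 0.25q_{Largo}.
Similarly q_{Largo} = 46.75 − 0.25q_{Kora}.
Substituting the second reaction function into the first: q_{Kora} = 50.5 − 0.25(46.75 − 0.25q_{Kora}), which gives 0.9375q_{Kora} = 38.8125 ⇒ q_{Kora} = 41.4.
Then q_{Largo} = 46.75 − 0.25·41.4 = 36.4.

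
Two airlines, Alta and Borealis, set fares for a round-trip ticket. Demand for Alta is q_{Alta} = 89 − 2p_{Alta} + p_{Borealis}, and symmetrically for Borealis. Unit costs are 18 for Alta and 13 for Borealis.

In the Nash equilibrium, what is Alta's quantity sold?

Alta's profit: π = (p_{Alta} − 18)(89 − 2p_{Alta} + p_{Borealis}).
∂π/∂p_{Alta} = 125 − 4p_{Alta} + p_{Borealis} = 0 ⇒ p_{Alta} = 31.25 + 0.25p_{Borealis}.
Similarly p_{Borealis} = 28.75 + 0.25p_{Alta}.
Plugging p_{Borealis} into Alta's best response: p_{Alta} = 31.25 + 0.25(28.75 + 0.25p_{Alta}) ⇒ 0.9375p_{Alta} = 38.4375, so p_{Alta} = 41.
Then p_{Borealis} = 28.75 + 0.25·41 = 39.
q_{Alta} = 89 − 2·41 + 39 = 46.

46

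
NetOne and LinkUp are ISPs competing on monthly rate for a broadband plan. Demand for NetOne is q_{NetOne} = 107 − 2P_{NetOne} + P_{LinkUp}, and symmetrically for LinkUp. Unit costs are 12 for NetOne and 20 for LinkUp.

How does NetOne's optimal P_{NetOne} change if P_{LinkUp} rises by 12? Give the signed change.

3

NetOne's profit: π = (P_{NetOne} − 12)(107 − 2P_{NetOne} + P_{LinkUp}).
∂π/∂P_{NetOne} = 131 − 4P_{NetOne} + P_{LinkUp} = 0 ⇒ P_{NetOne} = 32.75 + 0.25P_{LinkUp}.
The reaction-function slope is 0.25, so a 12-unit rise in P_{LinkUp} moves P_{NetOne} by 0.25 × 12 = 3. NetOne's best response rises — the actions are strategic complements.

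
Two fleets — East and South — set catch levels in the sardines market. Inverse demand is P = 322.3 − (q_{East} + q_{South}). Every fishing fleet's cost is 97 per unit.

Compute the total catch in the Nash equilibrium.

Fishing fleet East's profit: π = q_{East}(322.3 − (q_{East} + q_{South})) − 97q_{East}.
∂π/∂q_{East} = 225.3 − 2q_{East} − q_{South} = 0, so q_{East} = 112.65 − 0.5q_{South}.
Setting q_{East} = q_{South} in the reaction function: q_{East} = 112.65 − 0.5q_{East}, so q_{East} = 112.65 / 1.5 = 75.1.
Total catch: 75.1 + 75.1 = 150.2.

150.2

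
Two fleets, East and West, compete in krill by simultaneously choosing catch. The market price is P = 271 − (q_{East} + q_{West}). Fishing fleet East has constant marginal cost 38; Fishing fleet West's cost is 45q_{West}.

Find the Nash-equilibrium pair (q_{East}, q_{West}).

80, 73

Fishing fleet East's profit: π = q_{East}(271 − (q_{East} + q_{West})) − 38q_{East}.
∂π/∂q_{East} = 233 − 2q_{East} − q_{West} = 0, so q_{East} = 116.5 − 0.5q_{West}.
By the same steps for West: q_{West} = 113 − 0.5q_{East}.
Plugging q_{West} into East's best response: q_{East} = 116.5 − 0.5(113 − 0.5q_{East}) ⇒ 0.75q_{East} = 60, so q_{East} = 80.
Then q_{West} = 113 − 0.5·80 = 73.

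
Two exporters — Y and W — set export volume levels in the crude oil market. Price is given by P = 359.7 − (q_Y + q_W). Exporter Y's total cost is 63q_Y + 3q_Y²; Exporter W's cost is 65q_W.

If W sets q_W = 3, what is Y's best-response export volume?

36.7125

Exporter Y's profit: π = q_Y(359.7 − (q_Y + q_W)) − 63q_Y − 3q_Y².
∂π/∂q_Y = 296.7 − 8q_Y − q_W = 0, so q_Y = 37.0875 − 0.125q_W.
At q_W = 3: q_Y = 37.0875 − 0.125·3 = 36.7125.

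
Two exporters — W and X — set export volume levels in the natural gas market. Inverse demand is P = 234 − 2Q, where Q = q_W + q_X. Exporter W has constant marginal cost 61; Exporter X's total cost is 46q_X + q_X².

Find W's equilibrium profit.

2191.22

Exporter W's profit: π = q_W(234 − 2(q_W + q_X)) − 61q_W.
∂π/∂q_W = 173 − 4q_W − 2q_X = 0, so q_W = 43.25 − 0.5q_X.
For X: ∂π/∂q_X = 188 − 6q_X − 2q_W = 0 ⇒ q_X = 94/3 − (1/3)q_W.
Solving the two reaction functions simultaneously: (1 − (−0.5)(−1/3))q_W = 43.25 − 0.5·(94/3), so (5/6)q_W = 331/12 and q_W = 33.1.
Then q_X = 94/3 − (1/3)·33.1 = 20.3.
Price P = 234 − 2·53.4 = 127.2.
W's profit: (127.2 − 61)·33.1 = 2191.22.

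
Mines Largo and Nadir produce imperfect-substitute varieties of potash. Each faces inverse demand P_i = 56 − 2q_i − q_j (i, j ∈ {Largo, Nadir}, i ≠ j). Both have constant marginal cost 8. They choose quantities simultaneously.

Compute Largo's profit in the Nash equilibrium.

184.32

Mine Largo's profit: π = q_{Largo}(56 − 2q_{Largo} − q_{Nadir}) − 8q_{Largo}.
∂π/∂q_{Largo} = 48 − 4q_{Largo} − q_{Nadir} = 0 ⇒ q_{Largo} = 12 − 0.25q_{Nadir}.
Setting q_{Largo} = q_{Nadir} in the reaction function: q_{Largo} = 12 − 0.25q_{Largo}, so q_{Largo} = 12 / 1.25 = 9.6.
P_{Largo} = 56 − 2·9.6 − 9.6 = 27.2.
Profit = (27.2 − 8)·9.6 = 184.32.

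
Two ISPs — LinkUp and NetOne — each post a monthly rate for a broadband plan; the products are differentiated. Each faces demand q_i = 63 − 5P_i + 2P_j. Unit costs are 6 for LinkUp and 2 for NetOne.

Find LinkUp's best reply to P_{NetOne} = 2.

9.7

LinkUp's profit: π = (P_{LinkUp} − 6)(63 − 5P_{LinkUp} + 2P_{NetOne}).
∂π/∂P_{LinkUp} = 93 − 10P_{LinkUp} + 2P_{NetOne} = 0 ⇒ P_{LinkUp} = 9.3 + 0.2P_{NetOne}.
At P_{NetOne} = 2: P_{LinkUp} = 9.3 + 0.2·2 = 9.7.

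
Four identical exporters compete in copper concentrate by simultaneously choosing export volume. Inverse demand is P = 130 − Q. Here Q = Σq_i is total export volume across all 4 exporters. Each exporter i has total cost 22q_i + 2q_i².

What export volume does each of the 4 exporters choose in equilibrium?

A representative exporter's profit is π_i = q_i(130 − Q) − 22q_i − 2q_i², with Q = q_i + Σ_{j≠i} q_j.
First-order condition: 108 − 6q_i − Σ_{j≠i} q_j = 0.
With identical exporters, set every q_j = q: then 108 − 6q − 3q = 0, i.e. q = 108/9 = 12.

12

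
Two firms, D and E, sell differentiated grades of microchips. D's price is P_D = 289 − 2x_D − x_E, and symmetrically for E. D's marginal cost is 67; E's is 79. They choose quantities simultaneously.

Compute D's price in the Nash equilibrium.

157.4

Firm D's profit: π = x_D(289 − 2x_D − x_E) − 67x_D.
∂π/∂x_D = 222 − 4x_D − x_E = 0 ⇒ x_D = 55.5 − 0.25x_E.
Similarly x_E = 52.5 − 0.25x_D.
Solving the two reaction functions simultaneously: (1 − (−0.25)(−0.25))x_D = 55.5 − 0.25·52.5, so 0.9375x_D = 42.375 and x_D = 45.2.
Then x_E = 52.5 − 0.25·45.2 = 41.2.
P_D = 289 − 2·45.2 − 41.2 = 157.4.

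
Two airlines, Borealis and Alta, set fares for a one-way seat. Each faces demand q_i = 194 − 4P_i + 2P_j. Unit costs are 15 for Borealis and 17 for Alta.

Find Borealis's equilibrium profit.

3047.04

Borealis's profit: π = (P_{Borealis} − 15)(194 − 4P_{Borealis} + 2P_{Alta}).
∂π/∂P_{Borealis} = 254 − 8P_{Borealis} + 2P_{Alta} = 0 ⇒ P_{Borealis} = 31.75 + 0.25P_{Alta}.
Similarly P_{Alta} = 32.75 + 0.25P_{Borealis}.
Plugging P_{Alta} into Borealis's best response: P_{Borealis} = 31.75 + 0.25(32.75 + 0.25P_{Borealis}) ⇒ 0.9375P_{Borealis} = 39.9375, so P_{Borealis} = 42.6.
Then P_{Alta} = 32.75 + 0.25·42.6 = 43.4.
q_{Borealis} = 194 − 4·42.6 + 2·43.4 = 110.4.
Profit = (42.6 − 15)·110.4 = 3047.04.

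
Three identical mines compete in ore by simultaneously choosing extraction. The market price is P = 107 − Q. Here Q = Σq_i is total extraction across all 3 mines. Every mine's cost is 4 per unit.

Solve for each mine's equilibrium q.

25.75

A representative mine's profit is π_i = q_i(107 − Q) − 4q_i, with Q = q_i + Σ_{j≠i} q_j.
First-order condition: 103 − 2q_i − Σ_{j≠i} q_j = 0.
In a symmetric equilibrium every mine chooses the same q, so Σ_{j≠i} q_j = 2q. The condition becomes 103 − 4q = 0, giving q = 103/4 = 25.75.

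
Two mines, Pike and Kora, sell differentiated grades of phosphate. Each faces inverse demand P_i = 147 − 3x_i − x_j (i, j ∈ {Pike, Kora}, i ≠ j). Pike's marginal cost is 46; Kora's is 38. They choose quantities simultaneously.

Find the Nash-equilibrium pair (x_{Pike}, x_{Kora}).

Mine Pike's profit: π = x_{Pike}(147 − 3x_{Pike} − x_{Kora}) − 46x_{Pike}.
∂π/∂x_{Pike} = 101 − 6x_{Pike} − x_{Kora} = 0 ⇒ x_{Pike} = 101/6 − (1/6)x_{Kora}.
Similarly x_{Kora} = 109/6 − (1/6)x_{Pike}.
Solving the two reaction functions simultaneously: (1 − (−1/6)(−1/6))x_{Pike} = 101/6 − (1/6)·(109/6), so (35/36)x_{Pike} = 497/36 and x_{Pike} = 14.2.
Then x_{Kora} = 109/6 − (1/6)·14.2 = 15.8.

14.2, 15.8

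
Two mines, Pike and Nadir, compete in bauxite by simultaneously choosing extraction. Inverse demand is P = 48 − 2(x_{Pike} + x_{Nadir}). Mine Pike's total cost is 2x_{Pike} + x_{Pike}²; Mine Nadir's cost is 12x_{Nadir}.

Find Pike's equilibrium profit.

Mine Pike's profit: π = x_{Pike}(48 − 2(x_{Pike} + x_{Nadir})) − 2x_{Pike} − x_{Pike}².
∂π/∂x_{Pike} = 46 − 6x_{Pike} − 2x_{Nadir} = 0, so x_{Pike} = 23/3 − (1/3)x_{Nadir}.
For Nadir: ∂π/∂x_{Nadir} = 36 − 4x_{Nadir} − 2x_{Pike} = 0 ⇒ x_{Nadir} = 9 − 0.5x_{Pike}.
Solving the two reaction functions simultaneously: (1 − (−1/3)(−0.5))x_{Pike} = 23/3 − (1/3)·9, so (5/6)x_{Pike} = 14/3 and x_{Pike} = 5.6.
Then x_{Nadir} = 9 − 0.5·5.6 = 6.2.
Price P = 48 − 2·11.8 = 24.4.
Pike's profit: (24.4 − 2)·5.6 − (5.6)² = 94.08.

94.08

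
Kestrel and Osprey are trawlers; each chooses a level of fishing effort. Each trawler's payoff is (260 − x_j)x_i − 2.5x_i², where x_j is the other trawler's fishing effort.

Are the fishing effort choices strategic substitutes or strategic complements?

strategic substitutes

Kestrel's payoff is (260 − x_O)x_K − 2.5x_K².
∂π/∂x_K = 260 − x_O − 5x_K = 0, so x_K = 52 − 0.2x_O.
The best-response slope dx_K/dx_O = −0.2 < 0: the reaction function is downward-sloping, so the choices are strategic substitutes.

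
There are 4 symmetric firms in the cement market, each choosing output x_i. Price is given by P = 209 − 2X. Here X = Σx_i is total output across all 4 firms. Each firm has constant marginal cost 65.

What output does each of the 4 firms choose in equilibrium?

14.4

A representative firm's profit is π_i = x_i(209 − 2X) − 65x_i, with X = x_i + Σ_{j≠i} x_j.
First-order condition: 144 − 4x_i − 2Σ_{j≠i} x_j = 0.
In a symmetric equilibrium every firm chooses the same x, so Σ_{j≠i} x_j = 3x. The condition becomes 144 − 10x = 0, giving x = 144/10 = 14.4.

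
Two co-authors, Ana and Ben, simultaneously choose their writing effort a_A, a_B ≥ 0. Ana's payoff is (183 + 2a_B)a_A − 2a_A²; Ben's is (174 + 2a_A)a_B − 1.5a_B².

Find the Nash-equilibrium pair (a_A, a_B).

Expanding Ana's payoff: 183a_A + 2a_Ba_A − 2a_A².
∂π/∂a_A = 183 + 2a_B − 4a_A = 0, so a_A = 45.75 + 0.5a_B.
Likewise for Ben: a_B = 58 + (2/3)a_A.
Plugging a_B into Ana's best response: a_A = 45.75 + 0.5(58 + (2/3)a_A) ⇒ (2/3)a_A = 74.75, so a_A = 112.125.
Then a_B = 58 + (2/3)·112.125 = 132.75.

112.125, 132.75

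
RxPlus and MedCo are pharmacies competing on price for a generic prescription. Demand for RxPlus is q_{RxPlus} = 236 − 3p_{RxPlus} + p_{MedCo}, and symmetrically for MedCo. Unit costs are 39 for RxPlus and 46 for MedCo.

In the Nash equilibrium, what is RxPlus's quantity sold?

RxPlus's profit: π = (p_{RxPlus} − 39)(236 − 3p_{RxPlus} + p_{MedCo}).
∂π/∂p_{RxPlus} = 353 − 6p_{RxPlus} + p_{MedCo} = 0 ⇒ p_{RxPlus} = 353/6 + (1/6)p_{MedCo}.
Similarly p_{MedCo} = 187/3 + (1/6)p_{RxPlus}.
Substituting the second reaction function into the first: p_{RxPlus} = 353/6 + (1/6)(187/3 + (1/6)p_{RxPlus}), which gives (35/36)p_{RxPlus} = 623/9 ⇒ p_{RxPlus} = 71.2.
Then p_{MedCo} = 187/3 + (1/6)·71.2 = 74.2.
q_{RxPlus} = 236 − 3·71.2 + 74.2 = 96.6.

96.6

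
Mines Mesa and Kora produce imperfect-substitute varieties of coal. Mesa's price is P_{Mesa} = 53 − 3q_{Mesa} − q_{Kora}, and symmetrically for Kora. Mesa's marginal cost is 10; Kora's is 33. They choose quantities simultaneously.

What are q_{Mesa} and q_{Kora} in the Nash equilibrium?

6.8, 2.2

Mine Mesa's profit: π = q_{Mesa}(53 − 3q_{Mesa} − q_{Kora}) − 10q_{Mesa}.
∂π/∂q_{Mesa} = 43 − 6q_{Mesa} − q_{Kora} = 0 ⇒ q_{Mesa} = 43/6 − (1/6)q_{Kora}.
Similarly q_{Kora} = 10/3 − (1/6)q_{Mesa}.
Plugging q_{Kora} into Mesa's best response: q_{Mesa} = 43/6 − (1/6)(10/3 − (1/6)q_{Mesa}) ⇒ (35/36)q_{Mesa} = 119/18, so q_{Mesa} = 6.8.
Then q_{Kora} = 10/3 − (1/6)·6.8 = 2.2.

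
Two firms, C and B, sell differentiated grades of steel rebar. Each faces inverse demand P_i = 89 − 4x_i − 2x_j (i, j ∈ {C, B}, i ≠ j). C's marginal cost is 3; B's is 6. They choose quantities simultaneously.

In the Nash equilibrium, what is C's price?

Firm C's profit: π = x_C(89 − 4x_C − 2x_B) − 3x_C.
∂π/∂x_C = 86 − 8x_C − 2x_B = 0 ⇒ x_C = 10.75 − 0.25x_B.
Similarly x_B = 10.375 − 0.25x_C.
Solving the two reaction functions simultaneously: (1 − (−0.25)(−0.25))x_C = 10.75 − 0.25·10.375, so 0.9375x_C = 261/32 and x_C = 8.7.
Then x_B = 10.375 − 0.25·8.7 = 8.2.
P_C = 89 − 4·8.7 − 2·8.2 = 37.8.

37.8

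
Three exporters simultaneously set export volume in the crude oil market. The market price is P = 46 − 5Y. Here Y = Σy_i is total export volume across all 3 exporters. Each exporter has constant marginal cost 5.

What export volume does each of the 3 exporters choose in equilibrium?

A representative exporter's profit is π_i = y_i(46 − 5Y) − 5y_i, with Y = y_i + Σ_{j≠i} y_j.
First-order condition: 41 − 10y_i − 5Σ_{j≠i} y_j = 0.
Imposing symmetry (y_j = y for all j) turns Σ_{j≠i} y_j into 2y, so 41 = 20y and y = 2.05.

2.05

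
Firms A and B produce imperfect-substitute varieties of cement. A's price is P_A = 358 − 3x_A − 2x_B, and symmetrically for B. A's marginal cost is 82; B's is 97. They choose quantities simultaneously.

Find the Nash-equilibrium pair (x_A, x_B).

Firm A's profit: π = x_A(358 − 3x_A − 2x_B) − 82x_A.
∂π/∂x_A = 276 − 6x_A − 2x_B = 0 ⇒ x_A = 46 − (1/3)x_B.
Similarly x_B = 43.5 − (1/3)x_A.
Solving the two reaction functions simultaneously: (1 − (−1/3)(−1/3))x_A = 46 − (1/3)·43.5, so (8/9)x_A = 31.5 and x_A = 35.4375.
Then x_B = 43.5 − (1/3)·35.4375 = 31.6875.

35.4375, 31.6875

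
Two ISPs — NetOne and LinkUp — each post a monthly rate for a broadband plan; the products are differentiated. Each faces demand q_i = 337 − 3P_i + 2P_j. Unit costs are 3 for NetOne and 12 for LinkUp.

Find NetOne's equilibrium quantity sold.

NetOne's profit: π = (P_{NetOne} − 3)(337 − 3P_{NetOne} + 2P_{LinkUp}).
∂π/∂P_{NetOne} = 346 − 6P_{NetOne} + 2P_{LinkUp} = 0 ⇒ P_{NetOne} = 173/3 + (1/3)P_{LinkUp}.
Similarly P_{LinkUp} = 373/6 + (1/3)P_{NetOne}.
Plugging P_{LinkUp} into NetOne's best response: P_{NetOne} = 173/3 + (1/3)(373/6 + (1/3)P_{NetOne}) ⇒ (8/9)P_{NetOne} = 1411/18, so P_{NetOne} = 88.1875.
Then P_{LinkUp} = 373/6 + (1/3)·88.1875 = 91.5625.
q_{NetOne} = 337 − 3·88.1875 + 2·91.5625 = 255.5625.

255.5625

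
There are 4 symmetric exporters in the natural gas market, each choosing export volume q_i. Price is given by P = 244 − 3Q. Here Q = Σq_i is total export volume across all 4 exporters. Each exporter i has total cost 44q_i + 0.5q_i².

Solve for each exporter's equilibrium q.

12.5

A representative exporter's profit is π_i = q_i(244 − 3Q) − 44q_i − 0.5q_i², with Q = q_i + Σ_{j≠i} q_j.
First-order condition: 200 − 7q_i − 3Σ_{j≠i} q_j = 0.
Imposing symmetry (q_j = q for all j) turns Σ_{j≠i} q_j into 3q, so 200 = 16q and q = 12.5.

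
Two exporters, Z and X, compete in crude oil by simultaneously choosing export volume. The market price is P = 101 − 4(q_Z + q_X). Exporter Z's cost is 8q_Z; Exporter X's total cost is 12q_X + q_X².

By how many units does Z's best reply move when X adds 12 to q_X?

Exporter Z's profit: π = q_Z(101 − 4(q_Z + q_X)) − 8q_Z.
∂π/∂q_Z = 93 − 8q_Z − 4q_X = 0, so q_Z = 11.625 − 0.5q_X.
The reaction-function slope is −0.5, so a 12-unit rise in q_X moves q_Z by −0.5 × 12 = −6. Z's best response falls — the actions are strategic substitutes.

-6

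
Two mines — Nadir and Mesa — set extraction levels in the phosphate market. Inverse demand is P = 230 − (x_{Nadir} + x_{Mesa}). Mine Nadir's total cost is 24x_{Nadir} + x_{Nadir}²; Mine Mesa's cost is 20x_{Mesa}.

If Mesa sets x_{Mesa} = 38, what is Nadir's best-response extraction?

42

Mine Nadir's profit: π = x_{Nadir}(230 − (x_{Nadir} + x_{Mesa})) − 24x_{Nadir} − x_{Nadir}².
∂π/∂x_{Nadir} = 206 − 4x_{Nadir} − x_{Mesa} = 0, so x_{Nadir} = 51.5 − 0.25x_{Mesa}.
At x_{Mesa} = 38: x_{Nadir} = 51.5 − 0.25·38 = 42.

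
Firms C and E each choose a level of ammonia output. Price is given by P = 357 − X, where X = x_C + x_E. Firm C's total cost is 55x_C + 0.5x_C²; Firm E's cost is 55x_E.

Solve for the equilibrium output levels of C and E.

60.4, 120.8

Firm C's profit: π = x_C(357 − (x_C + x_E)) − 55x_C − 0.5x_C².
∂π/∂x_C = 302 − 3x_C − x_E = 0, so x_C = 302/3 − (1/3)x_E.
For E: ∂π/∂x_E = 302 − 2x_E − x_C = 0 ⇒ x_E = 151 − 0.5x_C.
Solving the two reaction functions simultaneously: (1 − (−1/3)(−0.5))x_C = 302/3 − (1/3)·151, so (5/6)x_C = 151/3 and x_C = 60.4.
Then x_E = 151 − 0.5·60.4 = 120.8.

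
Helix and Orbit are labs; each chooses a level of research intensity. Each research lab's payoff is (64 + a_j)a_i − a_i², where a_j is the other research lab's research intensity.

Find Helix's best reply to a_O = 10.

37

Helix's payoff is (64 + a_O)a_H − a_H².
∂π/∂a_H = 64 + a_O − 2a_H = 0, so a_H = 32 + 0.5a_O.
At a_O = 10: a_H = 32 + 0.5·10 = 37.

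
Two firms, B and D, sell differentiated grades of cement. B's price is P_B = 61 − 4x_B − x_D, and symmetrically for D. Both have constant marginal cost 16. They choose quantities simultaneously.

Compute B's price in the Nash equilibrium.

Firm B's profit: π = x_B(61 − 4x_B − x_D) − 16x_B.
∂π/∂x_B = 45 − 8x_B − x_D = 0 ⇒ x_B = 5.625 − 0.125x_D.
The game is symmetric, so in equilibrium x_D = x_B: the reaction function gives 1.125x_B = 5.625, hence x_B = 5.
P_B = 61 − 4·5 − 5 = 36.

36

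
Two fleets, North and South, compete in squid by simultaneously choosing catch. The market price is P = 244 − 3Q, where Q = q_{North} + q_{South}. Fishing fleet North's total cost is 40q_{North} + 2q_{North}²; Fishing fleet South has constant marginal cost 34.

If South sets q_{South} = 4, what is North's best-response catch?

19.2

Fishing fleet North's profit: π = q_{North}(244 − 3(q_{North} + q_{South})) − 40q_{North} − 2q_{North}².
∂π/∂q_{North} = 204 − 10q_{North} − 3q_{South} = 0, so q_{North} = 20.4 − 0.3q_{South}.
At q_{South} = 4: q_{North} = 20.4 − 0.3·4 = 19.2.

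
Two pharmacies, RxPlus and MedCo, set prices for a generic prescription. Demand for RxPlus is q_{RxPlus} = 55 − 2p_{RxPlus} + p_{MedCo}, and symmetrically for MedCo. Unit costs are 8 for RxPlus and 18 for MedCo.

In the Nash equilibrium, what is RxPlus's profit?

578

RxPlus's profit: π = (p_{RxPlus} − 8)(55 − 2p_{RxPlus} + p_{MedCo}).
∂π/∂p_{RxPlus} = 71 − 4p_{RxPlus} + p_{MedCo} = 0 ⇒ p_{RxPlus} = 17.75 + 0.25p_{MedCo}.
Similarly p_{MedCo} = 22.75 + 0.25p_{RxPlus}.
Substituting the second reaction function into the first: p_{RxPlus} = 17.75 + 0.25(22.75 + 0.25p_{RxPlus}), which gives 0.9375p_{RxPlus} = 23.4375 ⇒ p_{RxPlus} = 25.
Then p_{MedCo} = 22.75 + 0.25·25 = 29.
q_{RxPlus} = 55 − 2·25 + 29 = 34.
Profit = (25 − 8)·34 = 578.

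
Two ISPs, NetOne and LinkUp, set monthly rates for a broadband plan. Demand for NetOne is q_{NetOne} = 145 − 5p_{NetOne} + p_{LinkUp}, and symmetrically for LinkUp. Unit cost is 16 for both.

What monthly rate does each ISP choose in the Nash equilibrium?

NetOne's profit: π = (p_{NetOne} − 16)(145 − 5p_{NetOne} + p_{LinkUp}).
∂π/∂p_{NetOne} = 225 − 10p_{NetOne} + p_{LinkUp} = 0 ⇒ p_{NetOne} = 22.5 + 0.1p_{LinkUp}.
Setting p_{NetOne} = p_{LinkUp} in the reaction function: p_{NetOne} = 22.5 + 0.1p_{NetOne}, so p_{NetOne} = 22.5 / 0.9 = 25.

25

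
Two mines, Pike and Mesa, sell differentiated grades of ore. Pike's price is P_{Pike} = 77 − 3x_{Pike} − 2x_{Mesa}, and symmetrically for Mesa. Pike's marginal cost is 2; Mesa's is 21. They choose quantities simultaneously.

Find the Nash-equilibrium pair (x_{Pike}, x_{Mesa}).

10.5625, 5.8125

Mine Pike's profit: π = x_{Pike}(77 − 3x_{Pike} − 2x_{Mesa}) − 2x_{Pike}.
∂π/∂x_{Pike} = 75 − 6x_{Pike} − 2x_{Mesa} = 0 ⇒ x_{Pike} = 12.5 − (1/3)x_{Mesa}.
Similarly x_{Mesa} = 28/3 − (1/3)x_{Pike}.
Solving the two reaction functions simultaneously: (1 − (−1/3)(−1/3))x_{Pike} = 12.5 − (1/3)·(28/3), so (8/9)x_{Pike} = 169/18 and x_{Pike} = 10.5625.
Then x_{Mesa} = 28/3 − (1/3)·10.5625 = 5.8125.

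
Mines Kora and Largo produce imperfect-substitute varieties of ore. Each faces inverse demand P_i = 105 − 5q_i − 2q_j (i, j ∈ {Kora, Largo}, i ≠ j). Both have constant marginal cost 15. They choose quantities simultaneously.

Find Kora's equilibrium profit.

Mine Kora's profit: π = q_{Kora}(105 − 5q_{Kora} − 2q_{Largo}) − 15q_{Kora}.
∂π/∂q_{Kora} = 90 − 10q_{Kora} − 2q_{Largo} = 0 ⇒ q_{Kora} = 9 − 0.2q_{Largo}.
The game is symmetric, so in equilibrium q_{Largo} = q_{Kora}: the reaction function gives 1.2q_{Kora} = 9, hence q_{Kora} = 7.5.
P_{Kora} = 105 − 5·7.5 − 2·7.5 = 52.5.
Profit = (52.5 − 15)·7.5 = 281.25.

281.25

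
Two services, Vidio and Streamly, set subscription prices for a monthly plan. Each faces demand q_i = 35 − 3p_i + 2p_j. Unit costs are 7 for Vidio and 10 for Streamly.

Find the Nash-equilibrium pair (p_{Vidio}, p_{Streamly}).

Vidio's profit: π = (p_{Vidio} − 7)(35 − 3p_{Vidio} + 2p_{Streamly}).
∂π/∂p_{Vidio} = 56 − 6p_{Vidio} + 2p_{Streamly} = 0 ⇒ p_{Vidio} = 28/3 + (1/3)p_{Streamly}.
Similarly p_{Streamly} = 65/6 + (1/3)p_{Vidio}.
Solving the two reaction functions simultaneously: (1 − (1/3)(1/3))p_{Vidio} = 28/3 + (1/3)·(65/6), so (8/9)p_{Vidio} = 233/18 and p_{Vidio} = 14.5625.
Then p_{Streamly} = 65/6 + (1/3)·14.5625 = 15.6875.

14.5625, 15.6875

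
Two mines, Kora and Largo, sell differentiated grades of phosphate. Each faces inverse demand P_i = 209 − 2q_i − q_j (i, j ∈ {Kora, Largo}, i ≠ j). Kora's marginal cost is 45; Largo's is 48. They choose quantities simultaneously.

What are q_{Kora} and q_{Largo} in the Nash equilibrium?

Mine Kora's profit: π = q_{Kora}(209 − 2q_{Kora} − q_{Largo}) − 45q_{Kora}.
∂π/∂q_{Kora} = 164 − 4q_{Kora} − q_{Largo} = 0 ⇒ q_{Kora} = 41 − 0.25q_{Largo}.
Similarly q_{Largo} = 40.25 − 0.25q_{Kora}.
Substituting the second reaction function into the first: q_{Kora} = 41 − 0.25(40.25 − 0.25q_{Kora}), which gives 0.9375q_{Kora} = 30.9375 ⇒ q_{Kora} = 33.
Then q_{Largo} = 40.25 − 0.25·33 = 32.

33, 32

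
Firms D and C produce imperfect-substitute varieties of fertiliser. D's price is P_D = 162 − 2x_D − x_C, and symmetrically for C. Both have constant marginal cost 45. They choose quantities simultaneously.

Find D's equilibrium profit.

Firm D's profit: π = x_D(162 − 2x_D − x_C) − 45x_D.
∂π/∂x_D = 117 − 4x_D − x_C = 0 ⇒ x_D = 29.25 − 0.25x_C.
By symmetry x_C = x_D; substituting into the reaction function, 1.25x_D = 29.25 and x_D = 23.4.
P_D = 162 − 2·23.4 − 23.4 = 91.8.
Profit = (91.8 − 45)·23.4 = 1095.12.

1095.12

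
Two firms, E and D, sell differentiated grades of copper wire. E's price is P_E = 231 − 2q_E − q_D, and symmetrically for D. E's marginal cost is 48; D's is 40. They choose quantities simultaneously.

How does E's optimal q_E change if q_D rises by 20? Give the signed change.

Firm E's profit: π = q_E(231 − 2q_E − q_D) − 48q_E.
∂π/∂q_E = 183 − 4q_E − q_D = 0 ⇒ q_E = 45.75 − 0.25q_D.
The reaction-function slope is −0.25, so a 20-unit rise in q_D moves q_E by −0.25 × 20 = −5. E's best response falls — the actions are strategic substitutes.

-5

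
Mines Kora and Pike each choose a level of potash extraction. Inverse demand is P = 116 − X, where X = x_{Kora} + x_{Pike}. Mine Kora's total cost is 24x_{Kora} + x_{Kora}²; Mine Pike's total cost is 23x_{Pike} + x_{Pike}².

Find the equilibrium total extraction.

37

Mine Kora's profit: π = x_{Kora}(116 − (x_{Kora} + x_{Pike})) − 24x_{Kora} − x_{Kora}².
∂π/∂x_{Kora} = 92 − 4x_{Kora} − x_{Pike} = 0, so x_{Kora} = 23 − 0.25x_{Pike}.
By the same steps for Pike: x_{Pike} = 23.25 − 0.25x_{Kora}.
Plugging x_{Pike} into Kora's best response: x_{Kora} = 23 − 0.25(23.25 − 0.25x_{Kora}) ⇒ 0.9375x_{Kora} = 17.1875, so x_{Kora} = 55/3.
Then x_{Pike} = 23.25 − 0.25·(55/3) = 56/3.
Total extraction: 55/3 + 56/3 = 37.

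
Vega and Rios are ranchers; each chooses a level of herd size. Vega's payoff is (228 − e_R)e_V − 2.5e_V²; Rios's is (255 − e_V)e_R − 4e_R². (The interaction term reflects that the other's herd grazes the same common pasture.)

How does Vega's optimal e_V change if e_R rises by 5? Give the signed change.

-1

Expanding Vega's payoff: 228e_V − e_Re_V − 2.5e_V².
∂π/∂e_V = 228 − e_R − 5e_V = 0, so e_V = 45.6 − 0.2e_R.
The reaction-function slope is −0.2, so a 5-unit rise in e_R moves e_V by −0.2 × 5 = −1. Vega's best response falls — the actions are strategic substitutes.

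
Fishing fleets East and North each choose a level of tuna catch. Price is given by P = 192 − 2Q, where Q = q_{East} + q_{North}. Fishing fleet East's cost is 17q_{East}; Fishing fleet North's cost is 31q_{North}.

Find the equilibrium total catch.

Fishing fleet East's profit: π = q_{East}(192 − 2(q_{East} + q_{North})) − 17q_{East}.
∂π/∂q_{East} = 175 − 4q_{East} − 2q_{North} = 0, so q_{East} = 43.75 − 0.5q_{North}.
By the same steps for North: q_{North} = 40.25 − 0.5q_{East}.
Plugging q_{North} into East's best response: q_{East} = 43.75 − 0.5(40.25 − 0.5q_{East}) ⇒ 0.75q_{East} = 23.625, so q_{East} = 31.5.
Then q_{North} = 40.25 − 0.5·31.5 = 24.5.
Total catch: 31.5 + 24.5 = 56.

56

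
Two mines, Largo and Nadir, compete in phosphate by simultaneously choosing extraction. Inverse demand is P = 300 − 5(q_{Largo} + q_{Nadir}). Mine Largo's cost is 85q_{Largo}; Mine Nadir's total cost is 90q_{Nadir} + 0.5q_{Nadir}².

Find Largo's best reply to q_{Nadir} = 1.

21

Mine Largo's profit: π = q_{Largo}(300 − 5(q_{Largo} + q_{Nadir})) − 85q_{Largo}.
∂π/∂q_{Largo} = 215 − 10q_{Largo} − 5q_{Nadir} = 0, so q_{Largo} = 21.5 − 0.5q_{Nadir}.
At q_{Nadir} = 1: q_{Largo} = 21.5 − 0.5·1 = 21.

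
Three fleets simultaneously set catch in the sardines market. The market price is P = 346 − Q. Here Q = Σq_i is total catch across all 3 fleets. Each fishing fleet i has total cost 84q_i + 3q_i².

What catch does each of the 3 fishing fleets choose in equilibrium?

A representative fishing fleet's profit is π_i = q_i(346 − Q) − 84q_i − 3q_i², with Q = q_i + Σ_{j≠i} q_j.
First-order condition: 262 − 8q_i − Σ_{j≠i} q_j = 0.
With identical fishing fleets, set every q_j = q: then 262 − 8q − 2q = 0, i.e. q = 262/10 = 26.2.

26.2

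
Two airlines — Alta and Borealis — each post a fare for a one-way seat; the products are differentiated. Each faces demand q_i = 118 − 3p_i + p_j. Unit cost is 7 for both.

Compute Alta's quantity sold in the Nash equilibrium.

Alta's profit: π = (p_{Alta} − 7)(118 − 3p_{Alta} + p_{Borealis}).
∂π/∂p_{Alta} = 139 − 6p_{Alta} + p_{Borealis} = 0 ⇒ p_{Alta} = 139/6 + (1/6)p_{Borealis}.
The game is symmetric, so in equilibrium p_{Borealis} = p_{Alta}: the reaction function gives (5/6)p_{Alta} = 139/6, hence p_{Alta} = 27.8.
q_{Alta} = 118 − 3·27.8 + 27.8 = 62.4.

62.4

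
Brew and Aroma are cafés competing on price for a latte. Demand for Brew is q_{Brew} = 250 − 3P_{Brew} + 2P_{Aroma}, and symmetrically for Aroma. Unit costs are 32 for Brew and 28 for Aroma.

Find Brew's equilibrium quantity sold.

Brew's profit: π = (P_{Brew} − 32)(250 − 3P_{Brew} + 2P_{Aroma}).
∂π/∂P_{Brew} = 346 − 6P_{Brew} + 2P_{Aroma} = 0 ⇒ P_{Brew} = 173/3 + (1/3)P_{Aroma}.
Similarly P_{Aroma} = 167/3 + (1/3)P_{Brew}.
Substituting the second reaction function into the first: P_{Brew} = 173/3 + (1/3)(167/3 + (1/3)P_{Brew}), which gives (8/9)P_{Brew} = 686/9 ⇒ P_{Brew} = 85.75.
Then P_{Aroma} = 167/3 + (1/3)·85.75 = 84.25.
q_{Brew} = 250 − 3·85.75 + 2·84.25 = 161.25.

161.25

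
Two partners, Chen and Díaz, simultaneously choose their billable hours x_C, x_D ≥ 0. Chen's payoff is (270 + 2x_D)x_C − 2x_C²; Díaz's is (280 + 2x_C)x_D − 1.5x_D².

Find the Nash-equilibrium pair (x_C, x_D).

171.25, 207.5

Expanding Chen's payoff: 270x_C + 2x_Dx_C − 2x_C².
∂π/∂x_C = 270 + 2x_D − 4x_C = 0, so x_C = 67.5 + 0.5x_D.
Likewise for Díaz: x_D = 280/3 + (2/3)x_C.
Substituting the second reaction function into the first: x_C = 67.5 + 0.5(280/3 + (2/3)x_C), which gives (2/3)x_C = 685/6 ⇒ x_C = 171.25.
Then x_D = 280/3 + (2/3)·171.25 = 207.5.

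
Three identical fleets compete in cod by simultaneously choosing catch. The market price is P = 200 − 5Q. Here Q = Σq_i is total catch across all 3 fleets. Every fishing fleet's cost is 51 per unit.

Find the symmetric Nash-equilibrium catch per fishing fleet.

7.45

A representative fishing fleet's profit is π_i = q_i(200 − 5Q) − 51q_i, with Q = q_i + Σ_{j≠i} q_j.
First-order condition: 149 − 10q_i − 5Σ_{j≠i} q_j = 0.
With identical fishing fleets, set every q_j = q: then 149 − 10q − 10q = 0, i.e. q = 149/20 = 7.45.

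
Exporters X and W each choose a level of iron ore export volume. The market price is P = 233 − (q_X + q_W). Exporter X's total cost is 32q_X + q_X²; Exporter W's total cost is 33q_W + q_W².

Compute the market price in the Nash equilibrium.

152.8

Exporter X's profit: π = q_X(233 − (q_X + q_W)) − 32q_X − q_X².
∂π/∂q_X = 201 − 4q_X − q_W = 0, so q_X = 50.25 − 0.25q_W.
By the same steps for W: q_W = 50 − 0.25q_X.
Substituting the second reaction function into the first: q_X = 50.25 − 0.25(50 − 0.25q_X), which gives 0.9375q_X = 37.75 ⇒ q_X = 604/15.
Then q_W = 50 − 0.25·(604/15) = 599/15.
Equilibrium price: P = 233 − 80.2 = 152.8.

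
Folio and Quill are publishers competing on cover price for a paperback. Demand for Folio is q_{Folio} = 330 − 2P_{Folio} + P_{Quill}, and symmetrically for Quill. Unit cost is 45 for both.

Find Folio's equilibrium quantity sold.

190

Folio's profit: π = (P_{Folio} − 45)(330 − 2P_{Folio} + P_{Quill}).
∂π/∂P_{Folio} = 420 − 4P_{Folio} + P_{Quill} = 0 ⇒ P_{Folio} = 105 + 0.25P_{Quill}.
Setting P_{Folio} = P_{Quill} in the reaction function: P_{Folio} = 105 + 0.25P_{Folio}, so P_{Folio} = 105 / 0.75 = 140.
q_{Folio} = 330 − 2·140 + 140 = 190.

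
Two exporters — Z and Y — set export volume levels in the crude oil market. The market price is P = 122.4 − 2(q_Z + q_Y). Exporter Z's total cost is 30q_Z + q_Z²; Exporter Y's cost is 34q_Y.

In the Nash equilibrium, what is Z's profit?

Exporter Z's profit: π = q_Z(122.4 − 2(q_Z + q_Y)) − 30q_Z − q_Z².
∂π/∂q_Z = 92.4 − 6q_Z − 2q_Y = 0, so q_Z = 15.4 − (1/3)q_Y.
For Y: ∂π/∂q_Y = 88.4 − 4q_Y − 2q_Z = 0 ⇒ q_Y = 22.1 − 0.5q_Z.
Solving the two reaction functions simultaneously: (1 − (−1/3)(−0.5))q_Z = 15.4 − (1/3)·22.1, so (5/6)q_Z = 241/30 and q_Z = 9.64.
Then q_Y = 22.1 − 0.5·9.64 = 17.28.
Price P = 122.4 − 2·26.92 = 68.56.
Z's profit: (68.56 − 30)·9.64 − (9.64)² = 278.7888.

278.7888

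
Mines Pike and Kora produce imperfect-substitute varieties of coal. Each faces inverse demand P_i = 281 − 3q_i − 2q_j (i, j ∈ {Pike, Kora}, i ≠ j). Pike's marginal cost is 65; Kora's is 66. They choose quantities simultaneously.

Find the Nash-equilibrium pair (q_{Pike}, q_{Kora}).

27.0625, 26.8125

Mine Pike's profit: π = q_{Pike}(281 − 3q_{Pike} − 2q_{Kora}) − 65q_{Pike}.
∂π/∂q_{Pike} = 216 − 6q_{Pike} − 2q_{Kora} = 0 ⇒ q_{Pike} = 36 − (1/3)q_{Kora}.
Similarly q_{Kora} = 215/6 − (1/3)q_{Pike}.
Substituting the second reaction function into the first: q_{Pike} = 36 − (1/3)(215/6 − (1/3)q_{Pike}), which gives (8/9)q_{Pike} = 433/18 ⇒ q_{Pike} = 27.0625.
Then q_{Kora} = 215/6 − (1/3)·27.0625 = 26.8125.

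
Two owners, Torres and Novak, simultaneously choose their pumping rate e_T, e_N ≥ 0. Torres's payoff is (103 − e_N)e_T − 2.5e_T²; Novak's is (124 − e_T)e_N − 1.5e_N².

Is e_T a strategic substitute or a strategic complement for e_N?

Expanding Torres's payoff: 103e_T − e_Ne_T − 2.5e_T².
∂π/∂e_T = 103 − e_N − 5e_T = 0, so e_T = 20.6 − 0.2e_N.
The best-response slope de_T/de_N = −0.2 < 0: the reaction function is downward-sloping, so the choices are strategic substitutes.

strategic substitutes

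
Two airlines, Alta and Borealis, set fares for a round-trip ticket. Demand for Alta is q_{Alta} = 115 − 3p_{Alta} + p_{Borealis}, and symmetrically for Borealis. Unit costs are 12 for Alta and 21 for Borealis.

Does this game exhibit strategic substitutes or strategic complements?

Alta's profit: π = (p_{Alta} − 12)(115 − 3p_{Alta} + p_{Borealis}).
∂π/∂p_{Alta} = 151 − 6p_{Alta} + p_{Borealis} = 0 ⇒ p_{Alta} = 151/6 + (1/6)p_{Borealis}.
The best-response slope dp_{Alta}/dp_{Borealis} = 1/6 > 0: the reaction function is upward-sloping, so the choices are strategic complements.

strategic complements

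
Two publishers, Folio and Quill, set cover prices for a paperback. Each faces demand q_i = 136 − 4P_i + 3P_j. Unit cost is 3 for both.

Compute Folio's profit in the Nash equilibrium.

Folio's profit: π = (P_{Folio} − 3)(136 − 4P_{Folio} + 3P_{Quill}).
∂π/∂P_{Folio} = 148 − 8P_{Folio} + 3P_{Quill} = 0 ⇒ P_{Folio} = 18.5 + 0.375P_{Quill}.
Setting P_{Folio} = P_{Quill} in the reaction function: P_{Folio} = 18.5 + 0.375P_{Folio}, so P_{Folio} = 18.5 / 0.625 = 29.6.
q_{Folio} = 136 − 4·29.6 + 3·29.6 = 106.4.
Profit = (29.6 − 3)·106.4 = 2830.24.

2830.24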